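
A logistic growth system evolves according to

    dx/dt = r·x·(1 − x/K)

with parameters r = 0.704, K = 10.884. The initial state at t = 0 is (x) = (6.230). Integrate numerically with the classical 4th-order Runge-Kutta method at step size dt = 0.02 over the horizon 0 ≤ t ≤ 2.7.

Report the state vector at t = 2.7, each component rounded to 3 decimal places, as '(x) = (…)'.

t=0.000: state=(6.230)
step 1 (dt=0.02): k1=(1.875), k2=(1.873), k3=(1.873), k4=(1.872); state += dt/6·(k1+2k2+2k3+k4)
t=0.020: state=(6.267)
t=0.040: state=(6.305)
t=0.060: state=(6.342)
continuing one RK4 step at a time; state shown every 5 steps (Δt=0.1):
t=0.100: state=(6.417)
t=0.200: state=(6.601)
t=0.300: state=(6.782)
t=0.400: state=(6.960)
t=0.500: state=(7.135)
t=0.600: state=(7.306)
t=0.700: state=(7.473)
t=0.800: state=(7.636)
t=0.900: state=(7.794)
t=1.000: state=(7.948)
t=1.100: state=(8.096)
t=1.200: state=(8.239)
t=1.300: state=(8.378)
t=1.400: state=(8.511)
t=1.500: state=(8.639)
t=1.600: state=(8.762)
t=1.700: state=(8.880)
t=1.800: state=(8.992)
t=1.900: state=(9.100)
t=2.000: state=(9.202)
t=2.100: state=(9.300)
t=2.200: state=(9.393)
t=2.300: state=(9.481)
t=2.400: state=(9.565)
t=2.500: state=(9.644)
t=2.600: state=(9.720)
t=2.700: state=(9.791)

(x) = (9.791)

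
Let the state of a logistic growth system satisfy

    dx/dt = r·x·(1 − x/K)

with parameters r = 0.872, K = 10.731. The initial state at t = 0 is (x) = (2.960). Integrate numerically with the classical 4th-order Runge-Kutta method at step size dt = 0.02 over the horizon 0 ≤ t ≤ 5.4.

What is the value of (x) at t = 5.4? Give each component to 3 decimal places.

t=0.000: state=(2.960)
step 1 (dt=0.02): k1=(1.869), k2=(1.876), k3=(1.876), k4=(1.884); state += dt/6·(k1+2k2+2k3+k4)
t=0.020: state=(2.998)
t=0.040: state=(3.035)
t=0.060: state=(3.073)
continuing one RK4 step at a time; state shown every 10 steps (Δt=0.2):
t=0.200: state=(3.348)
t=0.400: state=(3.762)
t=0.600: state=(4.199)
t=0.800: state=(4.652)
t=1.000: state=(5.116)
t=1.200: state=(5.583)
t=1.400: state=(6.047)
t=1.600: state=(6.502)
t=1.800: state=(6.939)
t=2.000: state=(7.355)
t=2.200: state=(7.745)
t=2.400: state=(8.106)
t=2.600: state=(8.436)
t=2.800: state=(8.735)
t=3.000: state=(9.003)
t=3.200: state=(9.241)
t=3.400: state=(9.451)
t=3.600: state=(9.635)
t=3.800: state=(9.795)
t=4.000: state=(9.934)
t=4.200: state=(10.053)
t=4.400: state=(10.156)
t=4.600: state=(10.244)
t=4.800: state=(10.319)
t=5.000: state=(10.383)
t=5.200: state=(10.437)
t=5.400: state=(10.483)

(x) = (10.483)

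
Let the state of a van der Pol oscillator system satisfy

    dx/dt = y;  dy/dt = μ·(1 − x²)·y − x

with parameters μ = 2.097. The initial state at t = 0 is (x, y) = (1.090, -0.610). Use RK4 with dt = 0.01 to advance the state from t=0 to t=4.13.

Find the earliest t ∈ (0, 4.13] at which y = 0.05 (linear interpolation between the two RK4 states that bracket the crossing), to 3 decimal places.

t = 1.764

t=0.000: state=(1.090, -0.610)
step 1 (dt=0.01): k1=(-0.610, -0.849), k2=(-0.614, -0.853), k3=(-0.614, -0.853), k4=(-0.619, -0.857); state += dt/6·(k1+2k2+2k3+k4)
t=0.010: state=(1.084, -0.619)
t=0.020: state=(1.078, -0.627)
t=0.030: state=(1.071, -0.636)
continuing one RK4 step at a time; state shown every 20 steps (Δt=0.2):
t=0.200: state=(0.950, -0.802)
t=0.400: state=(0.764, -1.077)
t=0.600: state=(0.507, -1.523)
t=0.800: state=(0.133, -2.285)
t=1.000: state=(-0.431, -3.385)
t=1.200: state=(-1.173, -3.709)
t=1.400: state=(-1.761, -1.954)
t=1.600: state=(-1.979, -0.431)
t=1.760: state=(-2.004, 0.044)
next step: t=1.770: state=(-2.003, 0.060) — y has crossed 0.05
linear interpolation between t=1.760 (0.04354) and t=1.770 (0.06029) → t≈1.764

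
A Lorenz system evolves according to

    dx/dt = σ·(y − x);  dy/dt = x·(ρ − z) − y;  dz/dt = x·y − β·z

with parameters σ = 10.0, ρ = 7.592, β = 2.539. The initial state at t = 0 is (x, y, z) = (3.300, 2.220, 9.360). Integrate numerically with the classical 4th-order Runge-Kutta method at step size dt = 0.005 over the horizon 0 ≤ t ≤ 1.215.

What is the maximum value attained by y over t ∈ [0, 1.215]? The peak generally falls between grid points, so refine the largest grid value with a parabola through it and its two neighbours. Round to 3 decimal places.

t=0.000: state=(3.300, 2.220, 9.360)
step 1 (dt=0.005): k1=(-10.800, -8.054, -16.439), k2=(-10.731, -7.852, -16.461), k3=(-10.728, -7.853, -16.458), k4=(-10.656, -7.653, -16.477); state += dt/6·(k1+2k2+2k3+k4)
t=0.005: state=(3.246, 2.181, 9.278)
t=0.010: state=(3.193, 2.143, 9.195)
t=0.015: state=(3.141, 2.108, 9.113)
continuing one RK4 step at a time; state shown every 10 steps (Δt=0.05):
t=0.050: state=(2.803, 1.909, 8.537)
t=0.100: state=(2.413, 1.747, 7.740)
t=0.150: state=(2.135, 1.686, 6.999)
t=0.200: state=(1.959, 1.697, 6.326)
t=0.250: state=(1.868, 1.760, 5.726)
t=0.300: state=(1.847, 1.867, 5.201)
t=0.350: state=(1.885, 2.014, 4.750)
t=0.400: state=(1.974, 2.202, 4.375)
t=0.450: state=(2.111, 2.430, 4.075)
t=0.500: state=(2.293, 2.702, 3.854)
t=0.550: state=(2.520, 3.017, 3.718)
t=0.600: state=(2.790, 3.375, 3.674)
t=0.650: state=(3.103, 3.770, 3.731)
t=0.700: state=(3.455, 4.191, 3.900)
t=0.750: state=(3.836, 4.619, 4.191)
t=0.800: state=(4.231, 5.023, 4.607)
t=0.850: state=(4.618, 5.365, 5.141)
t=0.900: state=(4.967, 5.604, 5.768)
t=0.950: state=(5.243, 5.700, 6.442)
t=1.000: state=(5.414, 5.634, 7.098)
t=1.050: state=(5.458, 5.412, 7.667)
t=1.100: state=(5.370, 5.068, 8.089)
t=1.150: state=(5.165, 4.658, 8.328)
t=1.200: state=(4.876, 4.240, 8.384)
t=1.215: state=(4.779, 4.121, 8.368)
largest grid value and its neighbours: y(0.950)=5.70026, y(0.955)=5.70109, y(0.960)=5.70026
parabola through these three points peaks at t≈0.955 with y≈5.70109

max y = 5.701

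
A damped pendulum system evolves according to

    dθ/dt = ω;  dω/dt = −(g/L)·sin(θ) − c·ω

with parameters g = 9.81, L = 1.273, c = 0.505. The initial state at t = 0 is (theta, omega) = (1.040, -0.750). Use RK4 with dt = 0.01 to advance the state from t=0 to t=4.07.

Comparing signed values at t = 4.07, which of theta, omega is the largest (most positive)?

largest component: omega

t=0.000: state=(1.040, -0.750)
step 1 (dt=0.01): k1=(-0.750, -6.267), k2=(-0.781, -6.237), k3=(-0.781, -6.236), k4=(-0.812, -6.205); state += dt/6·(k1+2k2+2k3+k4)
t=0.010: state=(1.032, -0.812)
t=0.020: state=(1.024, -0.874)
t=0.030: state=(1.015, -0.935)
continuing one RK4 step at a time; state shown every 20 steps (Δt=0.2):
t=0.200: state=(0.775, -1.844)
t=0.400: state=(0.336, -2.441)
t=0.600: state=(-0.154, -2.329)
t=0.800: state=(-0.553, -1.580)
t=1.000: state=(-0.764, -0.510)
t=1.200: state=(-0.757, 0.568)
t=1.400: state=(-0.552, 1.419)
t=1.600: state=(-0.218, 1.836)
t=1.800: state=(0.145, 1.705)
t=2.000: state=(0.433, 1.108)
t=2.200: state=(0.573, 0.276)
t=2.400: state=(0.544, -0.544)
t=2.600: state=(0.370, -1.149)
t=2.800: state=(0.109, -1.388)
t=3.000: state=(-0.157, -1.212)
t=3.200: state=(-0.354, -0.711)
t=3.400: state=(-0.432, -0.066)
t=3.600: state=(-0.383, 0.534)
t=3.800: state=(-0.232, 0.934)
t=4.000: state=(-0.030, 1.035)
t=4.070: state=(0.042, 0.996)
compare at T: theta=0.042, omega=0.996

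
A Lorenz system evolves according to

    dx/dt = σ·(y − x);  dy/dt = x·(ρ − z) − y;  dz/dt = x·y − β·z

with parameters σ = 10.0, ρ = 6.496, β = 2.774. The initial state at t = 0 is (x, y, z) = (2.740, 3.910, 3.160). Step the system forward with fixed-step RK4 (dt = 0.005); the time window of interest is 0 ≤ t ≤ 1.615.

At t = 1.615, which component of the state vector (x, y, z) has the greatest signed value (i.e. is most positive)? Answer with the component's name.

largest component: z

t=0.000: state=(2.740, 3.910, 3.160)
step 1 (dt=0.005): k1=(11.700, 5.231, 1.948), k2=(11.538, 5.302, 2.085), k3=(11.544, 5.299, 2.083), k4=(11.388, 5.368, 2.218); state += dt/6·(k1+2k2+2k3+k4)
t=0.005: state=(2.798, 3.936, 3.170)
t=0.010: state=(2.854, 3.964, 3.182)
t=0.015: state=(2.909, 3.991, 3.195)
continuing one RK4 step at a time; state shown every 20 steps (Δt=0.1):
t=0.100: state=(3.696, 4.510, 3.602)
t=0.200: state=(4.418, 5.043, 4.449)
t=0.300: state=(4.907, 5.237, 5.498)
t=0.400: state=(5.043, 4.979, 6.414)
t=0.500: state=(4.802, 4.410, 6.888)
t=0.600: state=(4.329, 3.811, 6.852)
t=0.700: state=(3.831, 3.378, 6.459)
t=0.800: state=(3.454, 3.161, 5.922)
t=0.900: state=(3.248, 3.128, 5.398)
t=1.000: state=(3.205, 3.234, 4.981)
t=1.100: state=(3.295, 3.439, 4.719)
t=1.200: state=(3.481, 3.703, 4.633)
t=1.300: state=(3.724, 3.978, 4.723)
t=1.400: state=(3.973, 4.209, 4.961)
t=1.500: state=(4.177, 4.341, 5.290)
t=1.600: state=(4.289, 4.345, 5.622)
t=1.615: state=(4.296, 4.334, 5.666)
compare at T: x=4.296, y=4.334, z=5.666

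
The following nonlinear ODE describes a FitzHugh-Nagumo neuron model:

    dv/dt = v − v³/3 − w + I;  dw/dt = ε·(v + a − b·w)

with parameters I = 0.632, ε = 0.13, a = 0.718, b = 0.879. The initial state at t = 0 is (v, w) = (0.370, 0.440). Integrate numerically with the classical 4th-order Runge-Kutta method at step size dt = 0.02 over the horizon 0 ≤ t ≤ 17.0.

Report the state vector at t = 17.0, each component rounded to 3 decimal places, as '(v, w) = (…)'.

(v, w) = (-1.478, 0.134)

t=0.000: state=(0.370, 0.440)
step 1 (dt=0.02): k1=(0.545, 0.091), k2=(0.549, 0.092), k3=(0.549, 0.092), k4=(0.553, 0.092); state += dt/6·(k1+2k2+2k3+k4)
t=0.020: state=(0.381, 0.442)
t=0.040: state=(0.392, 0.444)
t=0.060: state=(0.403, 0.446)
continuing one RK4 step at a time; state shown every 50 steps (Δt=1):
t=1.000: state=(1.060, 0.567)
t=2.000: state=(1.538, 0.760)
t=3.000: state=(1.577, 0.960)
t=4.000: state=(1.487, 1.133)
t=5.000: state=(1.367, 1.274)
t=6.000: state=(1.232, 1.385)
t=7.000: state=(1.075, 1.465)
t=8.000: state=(0.878, 1.516)
t=9.000: state=(0.584, 1.531)
t=10.000: state=(0.013, 1.495)
t=11.000: state=(-1.210, 1.353)
t=12.000: state=(-1.882, 1.091)
t=13.000: state=(-1.858, 0.829)
t=14.000: state=(-1.766, 0.605)
t=15.000: state=(-1.669, 0.417)
t=16.000: state=(-1.574, 0.261)
t=17.000: state=(-1.478, 0.134)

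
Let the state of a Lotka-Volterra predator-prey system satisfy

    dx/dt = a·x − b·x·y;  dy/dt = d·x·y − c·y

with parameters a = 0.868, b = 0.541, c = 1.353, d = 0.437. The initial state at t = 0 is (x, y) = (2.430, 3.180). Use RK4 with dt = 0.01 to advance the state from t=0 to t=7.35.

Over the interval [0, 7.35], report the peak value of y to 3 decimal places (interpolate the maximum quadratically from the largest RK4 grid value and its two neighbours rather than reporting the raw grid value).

t=0.000: state=(2.430, 3.180)
step 1 (dt=0.01): k1=(-2.071, -0.926), k2=(-2.056, -0.939), k3=(-2.056, -0.939), k4=(-2.042, -0.951); state += dt/6·(k1+2k2+2k3+k4)
t=0.010: state=(2.409, 3.171)
t=0.020: state=(2.389, 3.161)
t=0.030: state=(2.369, 3.151)
continuing one RK4 step at a time; state shown every 25 steps (Δt=0.25):
t=0.250: state=(2.001, 2.884)
t=0.500: state=(1.725, 2.517)
t=0.750: state=(1.563, 2.146)
t=1.000: state=(1.487, 1.806)
t=1.250: state=(1.477, 1.514)
t=1.500: state=(1.521, 1.271)
t=1.750: state=(1.613, 1.075)
t=2.000: state=(1.752, 0.921)
t=2.250: state=(1.938, 0.803)
t=2.500: state=(2.173, 0.716)
t=2.750: state=(2.461, 0.657)
t=3.000: state=(2.805, 0.625)
t=3.250: state=(3.205, 0.618)
t=3.500: state=(3.658, 0.641)
t=3.750: state=(4.152, 0.700)
t=4.000: state=(4.661, 0.807)
t=4.250: state=(5.135, 0.984)
t=4.500: state=(5.490, 1.255)
t=4.750: state=(5.613, 1.646)
t=5.000: state=(5.401, 2.149)
t=5.250: state=(4.836, 2.688)
t=5.500: state=(4.048, 3.117)
t=5.750: state=(3.247, 3.308)
t=6.000: state=(2.584, 3.239)
t=6.250: state=(2.105, 2.978)
t=6.500: state=(1.789, 2.624)
t=6.750: state=(1.599, 2.249)
t=7.000: state=(1.502, 1.898)
t=7.250: state=(1.474, 1.591)
t=7.350: state=(1.480, 1.483)
largest grid value and its neighbours: y(5.790)=3.31377, y(5.800)=3.31404, y(5.810)=3.31390
parabola through these three points peaks at t≈5.802 with y≈3.31405

max y = 3.314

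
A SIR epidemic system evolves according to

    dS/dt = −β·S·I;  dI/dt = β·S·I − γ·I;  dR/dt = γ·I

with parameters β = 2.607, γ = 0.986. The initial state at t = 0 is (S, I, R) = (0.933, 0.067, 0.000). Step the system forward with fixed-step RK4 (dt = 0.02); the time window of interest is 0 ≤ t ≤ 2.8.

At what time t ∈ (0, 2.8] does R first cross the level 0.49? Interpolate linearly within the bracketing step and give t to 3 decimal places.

t = 2.392

t=0.000: state=(0.933, 0.067, 0.000)
step 1 (dt=0.02): k1=(-0.163, 0.097, 0.066), k2=(-0.165, 0.098, 0.067), k3=(-0.165, 0.098, 0.067), k4=(-0.167, 0.099, 0.068); state += dt/6·(k1+2k2+2k3+k4)
t=0.020: state=(0.930, 0.069, 0.001)
t=0.040: state=(0.926, 0.071, 0.003)
t=0.060: state=(0.923, 0.073, 0.004)
continuing one RK4 step at a time; state shown every 5 steps (Δt=0.1):
t=0.100: state=(0.916, 0.077, 0.007)
t=0.200: state=(0.896, 0.089, 0.015)
t=0.300: state=(0.874, 0.101, 0.025)
t=0.400: state=(0.850, 0.115, 0.035)
t=0.500: state=(0.823, 0.129, 0.047)
t=0.600: state=(0.794, 0.145, 0.061)
t=0.700: state=(0.763, 0.161, 0.076)
t=0.800: state=(0.731, 0.177, 0.092)
t=0.900: state=(0.696, 0.193, 0.111)
t=1.000: state=(0.661, 0.209, 0.131)
t=1.100: state=(0.624, 0.224, 0.152)
t=1.200: state=(0.588, 0.237, 0.175)
t=1.300: state=(0.552, 0.250, 0.199)
t=1.400: state=(0.516, 0.260, 0.224)
t=1.500: state=(0.482, 0.268, 0.250)
t=1.600: state=(0.449, 0.274, 0.277)
t=1.700: state=(0.418, 0.278, 0.304)
t=1.800: state=(0.388, 0.280, 0.331)
t=1.900: state=(0.361, 0.280, 0.359)
t=2.000: state=(0.336, 0.278, 0.387)
t=2.100: state=(0.312, 0.274, 0.414)
t=2.200: state=(0.291, 0.268, 0.440)
t=2.300: state=(0.272, 0.262, 0.467)
t=2.380: state=(0.257, 0.256, 0.487)
next step: t=2.400: state=(0.254, 0.254, 0.492) — R has crossed 0.49
linear interpolation between t=2.380 (0.48705) and t=2.400 (0.49207) → t≈2.392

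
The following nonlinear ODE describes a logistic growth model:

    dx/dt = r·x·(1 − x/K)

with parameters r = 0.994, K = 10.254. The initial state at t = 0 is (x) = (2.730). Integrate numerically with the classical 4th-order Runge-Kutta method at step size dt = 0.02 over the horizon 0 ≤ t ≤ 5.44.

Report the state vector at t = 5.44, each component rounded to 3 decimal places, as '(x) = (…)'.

(x) = (10.129)

t=0.000: state=(2.730)
step 1 (dt=0.02): k1=(1.991), k2=(2.000), k3=(2.000), k4=(2.010); state += dt/6·(k1+2k2+2k3+k4)
t=0.020: state=(2.770)
t=0.040: state=(2.810)
t=0.060: state=(2.851)
continuing one RK4 step at a time; state shown every 10 steps (Δt=0.2):
t=0.200: state=(3.146)
t=0.400: state=(3.596)
t=0.600: state=(4.072)
t=0.800: state=(4.569)
t=1.000: state=(5.076)
t=1.200: state=(5.585)
t=1.400: state=(6.084)
t=1.600: state=(6.565)
t=1.800: state=(7.021)
t=2.000: state=(7.444)
t=2.200: state=(7.831)
t=2.400: state=(8.179)
t=2.600: state=(8.489)
t=2.800: state=(8.761)
t=3.000: state=(8.997)
t=3.200: state=(9.200)
t=3.400: state=(9.374)
t=3.600: state=(9.521)
t=3.800: state=(9.646)
t=4.000: state=(9.750)
t=4.200: state=(9.837)
t=4.400: state=(9.910)
t=4.600: state=(9.970)
t=4.800: state=(10.020)
t=5.000: state=(10.061)
t=5.200: state=(10.096)
t=5.400: state=(10.124)
t=5.440: state=(10.129)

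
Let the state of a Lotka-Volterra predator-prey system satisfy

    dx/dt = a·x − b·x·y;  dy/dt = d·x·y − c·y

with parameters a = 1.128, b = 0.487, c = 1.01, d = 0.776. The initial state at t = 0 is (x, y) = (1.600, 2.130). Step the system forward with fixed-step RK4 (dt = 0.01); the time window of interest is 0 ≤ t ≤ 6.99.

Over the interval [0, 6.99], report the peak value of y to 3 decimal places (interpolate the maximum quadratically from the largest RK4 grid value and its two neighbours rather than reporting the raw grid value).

t=0.000: state=(1.600, 2.130)
step 1 (dt=0.01): k1=(0.145, 0.493), k2=(0.143, 0.495), k3=(0.143, 0.495), k4=(0.141, 0.497); state += dt/6·(k1+2k2+2k3+k4)
t=0.010: state=(1.601, 2.135)
t=0.020: state=(1.603, 2.140)
t=0.030: state=(1.604, 2.145)
continuing one RK4 step at a time; state shown every 25 steps (Δt=0.25):
t=0.250: state=(1.624, 2.263)
t=0.500: state=(1.620, 2.409)
t=0.750: state=(1.587, 2.556)
t=1.000: state=(1.529, 2.687)
t=1.250: state=(1.452, 2.788)
t=1.500: state=(1.365, 2.847)
t=1.750: state=(1.278, 2.858)
t=2.000: state=(1.199, 2.823)
t=2.250: state=(1.132, 2.749)
t=2.500: state=(1.080, 2.646)
t=2.750: state=(1.045, 2.525)
t=3.000: state=(1.027, 2.398)
t=3.250: state=(1.025, 2.272)
t=3.500: state=(1.038, 2.156)
t=3.750: state=(1.065, 2.053)
t=4.000: state=(1.105, 1.968)
t=4.250: state=(1.158, 1.904)
t=4.500: state=(1.221, 1.863)
t=4.750: state=(1.292, 1.846)
t=5.000: state=(1.368, 1.856)
t=5.250: state=(1.443, 1.894)
t=5.500: state=(1.514, 1.961)
t=5.750: state=(1.572, 2.055)
t=6.000: state=(1.611, 2.175)
t=6.250: state=(1.626, 2.314)
t=6.500: state=(1.612, 2.462)
t=6.750: state=(1.569, 2.605)
t=6.990: state=(1.506, 2.723)
largest grid value and its neighbours: y(1.670)=2.85990, y(1.680)=2.85996, y(1.690)=2.85993
parabola through these three points peaks at t≈1.682 with y≈2.85996

max y = 2.860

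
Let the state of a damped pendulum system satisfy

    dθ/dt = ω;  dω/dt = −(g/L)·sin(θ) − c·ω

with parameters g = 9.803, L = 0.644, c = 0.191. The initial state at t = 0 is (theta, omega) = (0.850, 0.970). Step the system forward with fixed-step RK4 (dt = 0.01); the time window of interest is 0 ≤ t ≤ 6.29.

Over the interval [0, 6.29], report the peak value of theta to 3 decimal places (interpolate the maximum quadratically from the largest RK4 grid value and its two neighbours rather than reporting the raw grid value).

max theta = 0.890

t=0.000: state=(0.850, 0.970)
step 1 (dt=0.01): k1=(0.970, -11.621), k2=(0.912, -11.659), k3=(0.912, -11.656), k4=(0.853, -11.690); state += dt/6·(k1+2k2+2k3+k4)
t=0.010: state=(0.859, 0.853)
t=0.020: state=(0.867, 0.736)
t=0.030: state=(0.874, 0.619)
continuing one RK4 step at a time; state shown every 25 steps (Δt=0.25):
t=0.250: state=(0.729, -1.861)
t=0.500: state=(0.041, -3.231)
t=0.750: state=(-0.649, -1.881)
t=1.000: state=(-0.788, 0.806)
t=1.250: state=(-0.303, 2.803)
t=1.500: state=(0.409, 2.440)
t=1.750: state=(0.752, 0.147)
t=2.000: state=(0.483, -2.146)
t=2.250: state=(-0.168, -2.647)
t=2.500: state=(-0.649, -0.935)
t=2.750: state=(-0.584, 1.402)
t=3.000: state=(-0.048, 2.554)
t=3.250: state=(0.503, 1.520)
t=3.500: state=(0.615, -0.666)
t=3.750: state=(0.222, -2.241)
t=4.000: state=(-0.339, -1.886)
t=4.250: state=(-0.591, -0.004)
t=4.500: state=(-0.348, 1.794)
t=4.750: state=(0.173, 2.042)
t=5.000: state=(0.525, 0.570)
t=5.250: state=(0.427, -1.284)
t=5.500: state=(-0.022, -2.015)
t=5.750: state=(-0.431, -1.011)
t=6.000: state=(-0.462, 0.764)
t=6.250: state=(-0.108, 1.843)
t=6.290: state=(-0.033, 1.872)
largest grid value and its neighbours: theta(0.070)=0.88912, theta(0.080)=0.88998, theta(0.090)=0.88966
parabola through these three points peaks at t≈0.082 with theta≈0.89001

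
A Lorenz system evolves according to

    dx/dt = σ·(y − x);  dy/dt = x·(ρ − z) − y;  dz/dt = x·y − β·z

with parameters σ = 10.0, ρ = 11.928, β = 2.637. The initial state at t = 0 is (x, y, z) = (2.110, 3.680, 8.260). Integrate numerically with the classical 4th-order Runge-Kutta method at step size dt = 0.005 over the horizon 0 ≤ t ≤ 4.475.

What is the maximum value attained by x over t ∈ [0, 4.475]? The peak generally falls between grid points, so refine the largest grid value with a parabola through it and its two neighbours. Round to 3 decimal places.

t=0.000: state=(2.110, 3.680, 8.260)
step 1 (dt=0.005): k1=(15.700, 4.059, -14.017), k2=(15.409, 4.269, -13.758), k3=(15.421, 4.264, -13.761), k4=(15.142, 4.471, -13.505); state += dt/6·(k1+2k2+2k3+k4)
t=0.005: state=(2.187, 3.701, 8.191)
t=0.010: state=(2.262, 3.725, 8.125)
t=0.015: state=(2.333, 3.750, 8.061)
continuing one RK4 step at a time; state shown every 40 steps (Δt=0.2):
t=0.200: state=(4.510, 5.761, 7.420)
t=0.400: state=(6.957, 7.758, 10.981)
t=0.600: state=(6.363, 5.152, 13.679)
t=0.800: state=(4.158, 3.500, 11.248)
t=1.000: state=(3.925, 4.280, 8.913)
t=1.200: state=(5.267, 6.139, 9.028)
t=1.400: state=(6.570, 6.737, 11.702)
t=1.600: state=(5.702, 4.902, 12.563)
t=1.800: state=(4.469, 4.181, 10.763)
t=2.000: state=(4.615, 4.998, 9.483)
t=2.200: state=(5.658, 6.185, 10.171)
t=2.400: state=(6.123, 5.974, 11.839)
t=2.600: state=(5.320, 4.839, 11.751)
t=2.800: state=(4.736, 4.686, 10.501)
t=3.000: state=(5.077, 5.415, 10.009)
t=3.200: state=(5.749, 5.981, 10.827)
t=3.400: state=(5.747, 5.524, 11.647)
t=3.600: state=(5.173, 4.922, 11.231)
t=3.800: state=(4.979, 5.046, 10.469)
t=4.000: state=(5.338, 5.576, 10.446)
t=4.200: state=(5.678, 5.729, 11.102)
t=4.400: state=(5.503, 5.315, 11.381)
t=4.475: state=(5.357, 5.164, 11.272)
largest grid value and its neighbours: x(0.465)=7.25523, x(0.470)=7.25782, x(0.475)=7.25732
parabola through these three points peaks at t≈0.472 with x≈7.25800

max x = 7.258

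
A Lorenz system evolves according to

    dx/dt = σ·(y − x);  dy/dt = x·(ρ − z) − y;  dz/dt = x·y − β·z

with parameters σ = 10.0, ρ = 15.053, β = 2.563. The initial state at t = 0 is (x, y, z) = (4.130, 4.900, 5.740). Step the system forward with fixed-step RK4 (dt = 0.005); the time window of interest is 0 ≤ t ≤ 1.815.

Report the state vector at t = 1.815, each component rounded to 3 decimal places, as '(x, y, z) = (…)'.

(x, y, z) = (3.744, 4.818, 9.149)

t=0.000: state=(4.130, 4.900, 5.740)
step 1 (dt=0.005): k1=(7.700, 33.563, 5.525), k2=(8.347, 33.601, 5.932), k3=(8.331, 33.611, 5.938), k4=(8.964, 33.659, 6.354); state += dt/6·(k1+2k2+2k3+k4)
t=0.005: state=(4.172, 5.068, 5.770)
t=0.010: state=(4.220, 5.237, 5.804)
t=0.015: state=(4.273, 5.406, 5.842)
continuing one RK4 step at a time; state shown every 20 steps (Δt=0.1):
t=0.100: state=(5.901, 8.445, 7.397)
t=0.200: state=(8.694, 11.316, 12.360)
t=0.300: state=(9.996, 9.483, 18.797)
t=0.400: state=(7.742, 4.332, 20.037)
t=0.500: state=(4.480, 1.787, 17.006)
t=0.600: state=(2.610, 1.504, 13.622)
t=0.700: state=(2.059, 1.966, 10.878)
t=0.800: state=(2.300, 2.849, 8.869)
t=0.900: state=(3.155, 4.334, 7.719)
t=1.000: state=(4.708, 6.650, 7.883)
t=1.100: state=(6.958, 9.382, 10.319)
t=1.200: state=(8.988, 10.219, 15.245)
t=1.300: state=(8.794, 7.156, 18.955)
t=1.400: state=(6.373, 3.661, 18.212)
t=1.500: state=(4.090, 2.396, 15.389)
t=1.600: state=(3.018, 2.508, 12.631)
t=1.700: state=(2.943, 3.256, 10.508)
t=1.800: state=(3.591, 4.566, 9.245)
t=1.815: state=(3.744, 4.818, 9.149)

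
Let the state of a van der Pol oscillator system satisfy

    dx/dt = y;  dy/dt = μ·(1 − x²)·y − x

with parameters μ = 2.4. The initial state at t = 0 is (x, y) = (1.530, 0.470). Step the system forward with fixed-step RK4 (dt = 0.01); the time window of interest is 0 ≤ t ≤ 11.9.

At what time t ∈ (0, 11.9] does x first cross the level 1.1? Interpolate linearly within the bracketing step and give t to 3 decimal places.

t = 1.371

t=0.000: state=(1.530, 0.470)
step 1 (dt=0.01): k1=(0.470, -3.043), k2=(0.455, -3.004), k3=(0.455, -3.004), k4=(0.440, -2.965); state += dt/6·(k1+2k2+2k3+k4)
t=0.010: state=(1.535, 0.440)
t=0.020: state=(1.539, 0.411)
t=0.030: state=(1.543, 0.382)
continuing one RK4 step at a time; state shown every 50 steps (Δt=0.5):
t=0.500: state=(1.524, -0.290)
t=1.000: state=(1.322, -0.506)
t=1.370: state=(1.101, -0.707)
next step: t=1.380: state=(1.094, -0.714) — x has crossed 1.1
linear interpolation between t=1.370 (1.10089) and t=1.380 (1.09378) → t≈1.371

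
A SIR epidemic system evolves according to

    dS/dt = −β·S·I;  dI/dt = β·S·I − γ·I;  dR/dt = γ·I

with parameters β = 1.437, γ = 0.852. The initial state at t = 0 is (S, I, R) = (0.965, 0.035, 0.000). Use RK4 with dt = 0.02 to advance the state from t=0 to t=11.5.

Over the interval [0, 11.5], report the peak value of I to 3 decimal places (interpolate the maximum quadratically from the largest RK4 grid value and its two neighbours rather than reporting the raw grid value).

t=0.000: state=(0.965, 0.035, 0.000)
step 1 (dt=0.02): k1=(-0.049, 0.019, 0.030), k2=(-0.049, 0.019, 0.030), k3=(-0.049, 0.019, 0.030), k4=(-0.049, 0.019, 0.030); state += dt/6·(k1+2k2+2k3+k4)
t=0.020: state=(0.964, 0.035, 0.001)
t=0.040: state=(0.963, 0.036, 0.001)
t=0.060: state=(0.962, 0.036, 0.002)
continuing one RK4 step at a time; state shown every 25 steps (Δt=0.5):
t=0.500: state=(0.938, 0.045, 0.017)
t=1.000: state=(0.904, 0.057, 0.039)
t=1.500: state=(0.863, 0.071, 0.066)
t=2.000: state=(0.816, 0.084, 0.099)
t=2.500: state=(0.765, 0.097, 0.138)
t=3.000: state=(0.710, 0.108, 0.182)
t=3.500: state=(0.655, 0.115, 0.229)
t=4.000: state=(0.602, 0.118, 0.279)
t=4.500: state=(0.554, 0.117, 0.330)
t=5.000: state=(0.510, 0.112, 0.378)
t=5.500: state=(0.472, 0.104, 0.424)
t=6.000: state=(0.439, 0.094, 0.467)
t=6.500: state=(0.412, 0.083, 0.505)
t=7.000: state=(0.390, 0.073, 0.538)
t=7.500: state=(0.371, 0.062, 0.566)
t=8.000: state=(0.356, 0.053, 0.591)
t=8.500: state=(0.344, 0.044, 0.612)
t=9.000: state=(0.334, 0.037, 0.629)
t=9.500: state=(0.326, 0.031, 0.643)
t=10.000: state=(0.320, 0.025, 0.655)
t=10.500: state=(0.314, 0.021, 0.665)
t=11.000: state=(0.310, 0.017, 0.673)
t=11.500: state=(0.307, 0.014, 0.679)
largest grid value and its neighbours: I(4.080)=0.11829, I(4.100)=0.11830, I(4.120)=0.11829
parabola through these three points peaks at t≈4.094 with I≈0.11830

max I = 0.118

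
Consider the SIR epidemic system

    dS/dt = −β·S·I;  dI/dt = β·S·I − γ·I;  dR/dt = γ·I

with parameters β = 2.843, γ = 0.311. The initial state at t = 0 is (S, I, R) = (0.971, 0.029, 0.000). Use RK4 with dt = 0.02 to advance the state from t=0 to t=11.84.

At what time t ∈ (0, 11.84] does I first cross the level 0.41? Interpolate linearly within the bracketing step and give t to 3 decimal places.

t = 1.322

t=0.000: state=(0.971, 0.029, 0.000)
step 1 (dt=0.02): k1=(-0.080, 0.071, 0.009), k2=(-0.082, 0.073, 0.009), k3=(-0.082, 0.073, 0.009), k4=(-0.084, 0.074, 0.009); state += dt/6·(k1+2k2+2k3+k4)
t=0.020: state=(0.969, 0.030, 0.000)
t=0.040: state=(0.968, 0.032, 0.000)
t=0.060: state=(0.966, 0.034, 0.001)
continuing one RK4 step at a time; state shown every 25 steps (Δt=0.5):
t=0.500: state=(0.897, 0.095, 0.009)
t=1.000: state=(0.708, 0.257, 0.035)
t=1.320: state=(0.523, 0.409, 0.068)
next step: t=1.340: state=(0.511, 0.419, 0.070) — I has crossed 0.41
linear interpolation between t=1.320 (0.40896) and t=1.340 (0.41855) → t≈1.322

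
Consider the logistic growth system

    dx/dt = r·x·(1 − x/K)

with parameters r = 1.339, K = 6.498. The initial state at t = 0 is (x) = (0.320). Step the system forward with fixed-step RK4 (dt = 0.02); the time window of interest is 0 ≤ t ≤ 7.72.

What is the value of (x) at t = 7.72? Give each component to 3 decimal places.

t=0.000: state=(0.320)
step 1 (dt=0.02): k1=(0.407), k2=(0.412), k3=(0.412), k4=(0.417); state += dt/6·(k1+2k2+2k3+k4)
t=0.020: state=(0.328)
t=0.040: state=(0.337)
t=0.060: state=(0.345)
continuing one RK4 step at a time; state shown every 25 steps (Δt=0.5):
t=0.500: state=(0.597)
t=1.000: state=(1.072)
t=1.500: state=(1.810)
t=2.000: state=(2.793)
t=2.500: state=(3.870)
t=3.000: state=(4.822)
t=3.500: state=(5.516)
t=4.000: state=(5.955)
t=4.500: state=(6.208)
t=5.000: state=(6.346)
t=5.500: state=(6.420)
t=6.000: state=(6.458)
t=6.500: state=(6.477)
t=7.000: state=(6.487)
t=7.500: state=(6.493)
t=7.720: state=(6.494)

(x) = (6.494)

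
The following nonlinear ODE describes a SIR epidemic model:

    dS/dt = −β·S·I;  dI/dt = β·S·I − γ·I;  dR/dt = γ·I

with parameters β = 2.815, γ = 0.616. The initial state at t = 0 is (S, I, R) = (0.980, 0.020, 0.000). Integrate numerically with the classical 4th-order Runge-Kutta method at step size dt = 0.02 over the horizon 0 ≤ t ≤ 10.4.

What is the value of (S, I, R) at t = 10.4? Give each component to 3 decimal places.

(S, I, R) = (0.011, 0.007, 0.982)

t=0.000: state=(0.980, 0.020, 0.000)
step 1 (dt=0.02): k1=(-0.055, 0.043, 0.012), k2=(-0.056, 0.044, 0.013), k3=(-0.056, 0.044, 0.013), k4=(-0.058, 0.045, 0.013); state += dt/6·(k1+2k2+2k3+k4)
t=0.020: state=(0.979, 0.021, 0.000)
t=0.040: state=(0.978, 0.022, 0.001)
t=0.060: state=(0.976, 0.023, 0.001)
continuing one RK4 step at a time; state shown every 25 steps (Δt=0.5):
t=0.500: state=(0.932, 0.057, 0.011)
t=1.000: state=(0.816, 0.144, 0.040)
t=1.500: state=(0.603, 0.291, 0.106)
t=2.000: state=(0.363, 0.420, 0.218)
t=2.500: state=(0.194, 0.452, 0.354)
t=3.000: state=(0.105, 0.407, 0.488)
t=3.500: state=(0.063, 0.335, 0.602)
t=4.000: state=(0.041, 0.265, 0.694)
t=4.500: state=(0.030, 0.204, 0.766)
t=5.000: state=(0.023, 0.156, 0.821)
t=5.500: state=(0.019, 0.118, 0.863)
t=6.000: state=(0.016, 0.089, 0.895)
t=6.500: state=(0.015, 0.067, 0.919)
t=7.000: state=(0.014, 0.050, 0.936)
t=7.500: state=(0.013, 0.037, 0.950)
t=8.000: state=(0.012, 0.028, 0.960)
t=8.500: state=(0.012, 0.021, 0.967)
t=9.000: state=(0.011, 0.016, 0.973)
t=9.500: state=(0.011, 0.012, 0.977)
t=10.000: state=(0.011, 0.009, 0.980)
t=10.400: state=(0.011, 0.007, 0.982)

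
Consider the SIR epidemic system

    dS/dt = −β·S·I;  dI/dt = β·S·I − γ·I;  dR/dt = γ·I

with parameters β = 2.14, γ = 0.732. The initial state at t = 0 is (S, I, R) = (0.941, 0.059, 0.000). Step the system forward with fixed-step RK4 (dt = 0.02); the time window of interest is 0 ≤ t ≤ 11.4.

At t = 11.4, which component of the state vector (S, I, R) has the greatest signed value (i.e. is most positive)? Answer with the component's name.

largest component: R

t=0.000: state=(0.941, 0.059, 0.000)
step 1 (dt=0.02): k1=(-0.119, 0.076, 0.043), k2=(-0.120, 0.076, 0.044), k3=(-0.120, 0.076, 0.044), k4=(-0.122, 0.077, 0.044); state += dt/6·(k1+2k2+2k3+k4)
t=0.020: state=(0.939, 0.061, 0.001)
t=0.040: state=(0.936, 0.062, 0.002)
t=0.060: state=(0.934, 0.064, 0.003)
continuing one RK4 step at a time; state shown every 25 steps (Δt=0.5):
t=0.500: state=(0.862, 0.108, 0.030)
t=1.000: state=(0.742, 0.177, 0.081)
t=1.500: state=(0.590, 0.251, 0.160)
t=2.000: state=(0.438, 0.301, 0.262)
t=2.500: state=(0.314, 0.311, 0.375)
t=3.000: state=(0.228, 0.287, 0.485)
t=3.500: state=(0.171, 0.246, 0.583)
t=4.000: state=(0.135, 0.201, 0.665)
t=4.500: state=(0.111, 0.159, 0.730)
t=5.000: state=(0.096, 0.123, 0.781)
t=5.500: state=(0.085, 0.094, 0.821)
t=6.000: state=(0.078, 0.071, 0.851)
t=6.500: state=(0.073, 0.053, 0.873)
t=7.000: state=(0.070, 0.040, 0.890)
t=7.500: state=(0.067, 0.030, 0.903)
t=8.000: state=(0.065, 0.022, 0.913)
t=8.500: state=(0.064, 0.016, 0.920)
t=9.000: state=(0.063, 0.012, 0.925)
t=9.500: state=(0.062, 0.009, 0.929)
t=10.000: state=(0.062, 0.007, 0.931)
t=10.500: state=(0.061, 0.005, 0.934)
t=11.000: state=(0.061, 0.004, 0.935)
t=11.400: state=(0.061, 0.003, 0.936)
compare at T: S=0.061, I=0.003, R=0.936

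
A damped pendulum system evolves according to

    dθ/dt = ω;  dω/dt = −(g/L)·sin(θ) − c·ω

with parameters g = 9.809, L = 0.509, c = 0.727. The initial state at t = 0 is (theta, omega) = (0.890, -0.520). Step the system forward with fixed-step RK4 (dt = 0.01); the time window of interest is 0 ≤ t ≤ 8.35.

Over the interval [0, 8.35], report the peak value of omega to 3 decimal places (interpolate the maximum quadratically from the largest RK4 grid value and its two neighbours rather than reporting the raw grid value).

t=0.000: state=(0.890, -0.520)
step 1 (dt=0.01): k1=(-0.520, -14.597), k2=(-0.593, -14.512), k3=(-0.593, -14.508), k4=(-0.665, -14.419); state += dt/6·(k1+2k2+2k3+k4)
t=0.010: state=(0.884, -0.665)
t=0.020: state=(0.877, -0.808)
t=0.030: state=(0.868, -0.950)
continuing one RK4 step at a time; state shown every 50 steps (Δt=0.5):
t=0.500: state=(-0.405, -2.469)
t=1.000: state=(-0.263, 2.473)
t=1.500: state=(0.505, -0.476)
t=2.000: state=(-0.280, -1.273)
t=2.500: state=(-0.089, 1.518)
t=3.000: state=(0.276, -0.536)
t=3.500: state=(-0.200, -0.543)
t=4.000: state=(-0.001, 0.892)
t=4.500: state=(0.140, -0.474)
t=5.000: state=(-0.133, -0.165)
t=5.500: state=(0.031, 0.488)
t=6.000: state=(0.063, -0.354)
t=6.500: state=(-0.082, 0.002)
t=7.000: state=(0.035, 0.245)
t=7.500: state=(0.023, -0.237)
t=8.000: state=(-0.047, 0.058)
t=8.350: state=(0.007, 0.179)
largest grid value and its neighbours: omega(1.060)=2.57744, omega(1.070)=2.57749, omega(1.080)=2.57261
parabola through these three points peaks at t≈1.065 with omega≈2.57808

max omega = 2.578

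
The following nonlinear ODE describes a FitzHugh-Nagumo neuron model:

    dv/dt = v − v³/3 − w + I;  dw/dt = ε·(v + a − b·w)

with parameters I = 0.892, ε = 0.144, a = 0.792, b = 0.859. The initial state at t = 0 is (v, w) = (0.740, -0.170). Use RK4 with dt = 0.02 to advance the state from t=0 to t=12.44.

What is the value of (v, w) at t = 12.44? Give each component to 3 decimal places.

t=0.000: state=(0.740, -0.170)
step 1 (dt=0.02): k1=(1.667, 0.242), k2=(1.672, 0.244), k3=(1.672, 0.244), k4=(1.676, 0.246); state += dt/6·(k1+2k2+2k3+k4)
t=0.020: state=(0.773, -0.165)
t=0.040: state=(0.807, -0.160)
t=0.060: state=(0.841, -0.155)
continuing one RK4 step at a time; state shown every 25 steps (Δt=0.5):
t=0.500: state=(1.527, -0.024)
t=1.000: state=(1.906, 0.156)
t=1.500: state=(1.967, 0.338)
t=2.000: state=(1.934, 0.509)
t=2.500: state=(1.881, 0.667)
t=3.000: state=(1.823, 0.812)
t=3.500: state=(1.764, 0.944)
t=4.000: state=(1.705, 1.063)
t=4.500: state=(1.646, 1.172)
t=5.000: state=(1.585, 1.270)
t=5.500: state=(1.525, 1.357)
t=6.000: state=(1.463, 1.436)
t=6.500: state=(1.400, 1.505)
t=7.000: state=(1.335, 1.565)
t=7.500: state=(1.268, 1.618)
t=8.000: state=(1.198, 1.662)
t=8.500: state=(1.123, 1.699)
t=9.000: state=(1.041, 1.728)
t=9.500: state=(0.951, 1.749)
t=10.000: state=(0.847, 1.762)
t=10.500: state=(0.722, 1.767)
t=11.000: state=(0.563, 1.761)
t=11.500: state=(0.346, 1.743)
t=12.000: state=(0.025, 1.707)
t=12.440: state=(-0.397, 1.655)

(v, w) = (-0.397, 1.655)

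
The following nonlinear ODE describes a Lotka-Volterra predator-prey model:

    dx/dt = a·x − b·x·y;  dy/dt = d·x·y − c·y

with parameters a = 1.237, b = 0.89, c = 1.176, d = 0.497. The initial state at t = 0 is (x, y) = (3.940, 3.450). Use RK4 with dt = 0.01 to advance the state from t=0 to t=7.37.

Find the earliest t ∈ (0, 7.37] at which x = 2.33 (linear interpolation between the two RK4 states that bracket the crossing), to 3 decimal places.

t=0.000: state=(3.940, 3.450)
step 1 (dt=0.01): k1=(-7.224, 2.699), k2=(-7.205, 2.647), k3=(-7.204, 2.647), k4=(-7.183, 2.595); state += dt/6·(k1+2k2+2k3+k4)
t=0.010: state=(3.868, 3.476)
t=0.020: state=(3.796, 3.502)
t=0.030: state=(3.725, 3.526)
continuing one RK4 step at a time; state shown every 25 steps (Δt=0.25):
t=0.250: state=(2.370, 3.783)
next step: t=0.260: state=(2.320, 3.783) — x has crossed 2.33
linear interpolation between t=0.250 (2.37038) and t=0.260 (2.32043) → t≈0.258

t = 0.258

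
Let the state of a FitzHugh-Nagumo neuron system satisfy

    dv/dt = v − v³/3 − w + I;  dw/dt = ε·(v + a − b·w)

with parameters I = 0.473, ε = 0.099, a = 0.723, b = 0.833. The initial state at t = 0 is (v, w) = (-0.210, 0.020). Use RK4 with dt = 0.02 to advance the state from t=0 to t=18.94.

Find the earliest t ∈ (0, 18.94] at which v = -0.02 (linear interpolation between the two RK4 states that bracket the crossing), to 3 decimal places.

t=0.000: state=(-0.210, 0.020)
step 1 (dt=0.02): k1=(0.246, 0.049), k2=(0.248, 0.049), k3=(0.248, 0.049), k4=(0.250, 0.050); state += dt/6·(k1+2k2+2k3+k4)
t=0.020: state=(-0.205, 0.021)
t=0.040: state=(-0.200, 0.022)
t=0.060: state=(-0.195, 0.023)
t=0.600: state=(-0.021, 0.054)
next step: t=0.620: state=(-0.013, 0.055) — v has crossed -0.02
linear interpolation between t=0.600 (-0.02118) and t=0.620 (-0.01315) → t≈0.603

t = 0.603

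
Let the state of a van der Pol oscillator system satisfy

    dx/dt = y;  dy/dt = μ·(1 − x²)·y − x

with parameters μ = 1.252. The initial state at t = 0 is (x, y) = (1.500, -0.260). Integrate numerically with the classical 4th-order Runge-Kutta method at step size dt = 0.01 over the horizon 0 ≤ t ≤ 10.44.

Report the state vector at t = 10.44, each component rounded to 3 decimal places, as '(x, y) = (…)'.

(x, y) = (-1.575, 0.649)

t=0.000: state=(1.500, -0.260)
step 1 (dt=0.01): k1=(-0.260, -1.093), k2=(-0.265, -1.085), k3=(-0.265, -1.085), k4=(-0.271, -1.076); state += dt/6·(k1+2k2+2k3+k4)
t=0.010: state=(1.497, -0.271)
t=0.020: state=(1.495, -0.282)
t=0.030: state=(1.492, -0.292)
continuing one RK4 step at a time; state shown every 50 steps (Δt=0.5):
t=0.500: state=(1.257, -0.683)
t=1.000: state=(0.808, -1.162)
t=1.500: state=(0.006, -2.171)
t=2.000: state=(-1.314, -2.560)
t=2.500: state=(-1.978, -0.234)
t=3.000: state=(-1.884, 0.425)
t=3.500: state=(-1.620, 0.619)
t=4.000: state=(-1.258, 0.852)
t=4.500: state=(-0.725, 1.354)
t=5.000: state=(0.211, 2.516)
t=5.500: state=(1.574, 2.147)
t=6.000: state=(2.012, -0.019)
t=6.500: state=(1.859, -0.471)
t=7.000: state=(1.579, -0.646)
t=7.500: state=(1.200, -0.898)
t=8.000: state=(0.631, -1.464)
t=8.500: state=(-0.387, -2.696)
t=9.000: state=(-1.706, -1.757)
t=9.500: state=(-2.007, 0.134)
t=10.000: state=(-1.827, 0.497)
t=10.440: state=(-1.575, 0.649)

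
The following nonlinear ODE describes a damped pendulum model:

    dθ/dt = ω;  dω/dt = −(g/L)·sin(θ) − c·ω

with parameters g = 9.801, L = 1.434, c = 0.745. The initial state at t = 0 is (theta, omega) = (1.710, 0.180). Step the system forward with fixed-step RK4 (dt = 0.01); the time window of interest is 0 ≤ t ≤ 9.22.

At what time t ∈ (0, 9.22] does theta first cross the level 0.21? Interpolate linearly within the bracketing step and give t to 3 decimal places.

t=0.000: state=(1.710, 0.180)
step 1 (dt=0.01): k1=(0.180, -6.903), k2=(0.145, -6.876), k3=(0.146, -6.876), k4=(0.111, -6.850); state += dt/6·(k1+2k2+2k3+k4)
t=0.010: state=(1.711, 0.111)
t=0.020: state=(1.712, 0.043)
t=0.030: state=(1.712, -0.025)
continuing one RK4 step at a time; state shown every 50 steps (Δt=0.5):
t=0.500: state=(1.035, -2.653)
t=0.770: state=(0.226, -3.125)
next step: t=0.780: state=(0.195, -3.116) — theta has crossed 0.21
linear interpolation between t=0.770 (0.22626) and t=0.780 (0.19506) → t≈0.775

t = 0.775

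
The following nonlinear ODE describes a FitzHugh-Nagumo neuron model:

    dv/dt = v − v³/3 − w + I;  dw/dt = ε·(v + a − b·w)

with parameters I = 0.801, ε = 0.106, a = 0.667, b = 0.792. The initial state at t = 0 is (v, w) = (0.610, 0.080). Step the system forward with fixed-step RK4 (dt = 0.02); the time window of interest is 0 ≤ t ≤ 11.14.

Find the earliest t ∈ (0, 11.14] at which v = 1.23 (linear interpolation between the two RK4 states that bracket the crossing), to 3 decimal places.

t = 0.471

t=0.000: state=(0.610, 0.080)
step 1 (dt=0.02): k1=(1.255, 0.129), k2=(1.262, 0.130), k3=(1.262, 0.130), k4=(1.268, 0.131); state += dt/6·(k1+2k2+2k3+k4)
t=0.020: state=(0.635, 0.083)
t=0.040: state=(0.661, 0.085)
t=0.060: state=(0.686, 0.088)
t=0.460: state=(1.216, 0.153)
next step: t=0.480: state=(1.241, 0.156) — v has crossed 1.23
linear interpolation between t=0.460 (1.21615) and t=0.480 (1.24129) → t≈0.471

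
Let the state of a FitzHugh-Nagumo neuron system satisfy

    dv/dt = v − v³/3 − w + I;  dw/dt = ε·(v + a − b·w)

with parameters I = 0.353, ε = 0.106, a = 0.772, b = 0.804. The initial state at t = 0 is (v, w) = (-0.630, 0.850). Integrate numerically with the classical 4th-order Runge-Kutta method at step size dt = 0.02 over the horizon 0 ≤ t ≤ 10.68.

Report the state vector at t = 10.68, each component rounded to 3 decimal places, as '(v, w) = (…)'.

t=0.000: state=(-0.630, 0.850)
step 1 (dt=0.02): k1=(-1.044, -0.057), k2=(-1.049, -0.058), k3=(-1.049, -0.058), k4=(-1.055, -0.060); state += dt/6·(k1+2k2+2k3+k4)
t=0.020: state=(-0.651, 0.849)
t=0.040: state=(-0.672, 0.848)
t=0.060: state=(-0.694, 0.846)
continuing one RK4 step at a time; state shown every 25 steps (Δt=0.5):
t=0.500: state=(-1.186, 0.807)
t=1.000: state=(-1.618, 0.740)
t=1.500: state=(-1.796, 0.660)
t=2.000: state=(-1.833, 0.578)
t=2.500: state=(-1.820, 0.499)
t=3.000: state=(-1.794, 0.424)
t=3.500: state=(-1.763, 0.354)
t=4.000: state=(-1.732, 0.289)
t=4.500: state=(-1.700, 0.228)
t=5.000: state=(-1.669, 0.171)
t=5.500: state=(-1.638, 0.118)
t=6.000: state=(-1.607, 0.069)
t=6.500: state=(-1.577, 0.024)
t=7.000: state=(-1.547, -0.018)
t=7.500: state=(-1.518, -0.057)
t=8.000: state=(-1.489, -0.093)
t=8.500: state=(-1.461, -0.125)
t=9.000: state=(-1.433, -0.155)
t=9.500: state=(-1.405, -0.182)
t=10.000: state=(-1.378, -0.207)
t=10.500: state=(-1.351, -0.229)
t=10.680: state=(-1.342, -0.236)

(v, w) = (-1.342, -0.236)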